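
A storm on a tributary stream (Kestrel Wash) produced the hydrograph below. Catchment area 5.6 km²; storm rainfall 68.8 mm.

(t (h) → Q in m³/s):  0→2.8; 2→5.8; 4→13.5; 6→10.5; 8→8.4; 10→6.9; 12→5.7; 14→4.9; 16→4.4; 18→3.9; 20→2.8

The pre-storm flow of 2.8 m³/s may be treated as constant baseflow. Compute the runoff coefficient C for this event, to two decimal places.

ΣQ_DR = 38.80 m³/s; V = ΣQ_DR·Δt = 2.794 × 10^5 m³.
Runoff depth d = V / A = 49.89 mm.
C = d / P = 49.89 / 68.8 = 0.73.

C ≈ 0.73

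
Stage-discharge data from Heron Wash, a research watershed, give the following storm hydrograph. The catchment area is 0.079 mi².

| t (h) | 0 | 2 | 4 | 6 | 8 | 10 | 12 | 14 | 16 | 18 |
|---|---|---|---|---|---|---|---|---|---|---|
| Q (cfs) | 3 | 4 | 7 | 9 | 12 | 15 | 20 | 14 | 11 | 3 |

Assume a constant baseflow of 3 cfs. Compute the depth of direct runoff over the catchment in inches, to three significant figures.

Direct runoff: 0.0, 1.0, 4.0, 6.0, 9.0, 12.0, 17.0, 11.0, 8.0, 0.0 cfs; ΣQ_DR = 68.00 cfs.
V = ΣQ_DR · Δt = 68.00 × 7200 s = 4.896 × 10^5 ft³.
Over A = 0.079 mi², depth = V / A = 2.67 in.

d ≈ 2.67 in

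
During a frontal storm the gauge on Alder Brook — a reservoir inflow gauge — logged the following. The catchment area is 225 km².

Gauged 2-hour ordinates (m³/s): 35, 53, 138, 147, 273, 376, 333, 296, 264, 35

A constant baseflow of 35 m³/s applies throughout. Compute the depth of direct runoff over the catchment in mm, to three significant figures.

Direct runoff: 0.0, 18.0, 103.0, 112.0, 238.0, 341.0, 298.0, 261.0, 229.0, 0.0 m³/s; ΣQ_DR = 1600 m³/s.
V = ΣQ_DR · Δt = 1600 × 7200 s = 1.152 × 10^7 m³.
Over A = 225 km², depth = V / A = 51.2 mm.

d ≈ 51.2 mm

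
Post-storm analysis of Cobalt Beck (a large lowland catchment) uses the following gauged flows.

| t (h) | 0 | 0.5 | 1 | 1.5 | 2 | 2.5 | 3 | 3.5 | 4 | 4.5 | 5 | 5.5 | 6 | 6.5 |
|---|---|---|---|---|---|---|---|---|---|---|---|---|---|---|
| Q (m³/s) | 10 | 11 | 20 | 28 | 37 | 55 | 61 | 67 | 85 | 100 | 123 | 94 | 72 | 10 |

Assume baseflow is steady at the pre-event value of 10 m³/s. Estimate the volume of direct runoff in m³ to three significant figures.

Direct-runoff ordinates (Q − Q_b): 0.0, 1.0, 10.0, 18.0, 27.0, 45.0, 51.0, 57.0, 75.0, 90.0, 113.0, 84.0, 62.0, 0.0 m³/s.
ΣQ_DR = 633.0 m³/s.
With Δt = 0.5 h = 1800 s, V = ΣQ_DR · Δt = 633.0 × 1800 = 1.14 × 10^6 m³.

V ≈ 1.14 × 10^6 m³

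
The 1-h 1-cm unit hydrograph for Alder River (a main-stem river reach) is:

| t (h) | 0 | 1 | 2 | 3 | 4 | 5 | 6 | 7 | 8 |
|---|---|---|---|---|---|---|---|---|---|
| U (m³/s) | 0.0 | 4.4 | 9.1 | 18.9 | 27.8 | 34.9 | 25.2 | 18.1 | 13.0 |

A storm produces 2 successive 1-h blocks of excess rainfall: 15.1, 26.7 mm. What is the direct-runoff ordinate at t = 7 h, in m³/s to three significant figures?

By discrete convolution, Q_j = Σ (P_i / 10 mm) · U_{j−i}.
At t = 7 h (j=7): Q = (15.1/10)·18.1 + (26.7/10)·25.2 = 94.6 m³/s.

Q ≈ 94.6 m³/s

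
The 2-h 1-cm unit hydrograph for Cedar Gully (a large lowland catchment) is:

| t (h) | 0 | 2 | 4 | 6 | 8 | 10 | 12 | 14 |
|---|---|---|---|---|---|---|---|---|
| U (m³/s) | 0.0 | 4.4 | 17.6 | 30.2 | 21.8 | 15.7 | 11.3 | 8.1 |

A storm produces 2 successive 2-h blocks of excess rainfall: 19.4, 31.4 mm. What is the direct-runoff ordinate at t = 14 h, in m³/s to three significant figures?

Q ≈ 51.2 m³/s

By discrete convolution, Q_j = Σ (P_i / 10 mm) · U_{j−i}.
At t = 14 h (j=7): Q = (19.4/10)·8.1 + (31.4/10)·11.3 = 51.2 m³/s.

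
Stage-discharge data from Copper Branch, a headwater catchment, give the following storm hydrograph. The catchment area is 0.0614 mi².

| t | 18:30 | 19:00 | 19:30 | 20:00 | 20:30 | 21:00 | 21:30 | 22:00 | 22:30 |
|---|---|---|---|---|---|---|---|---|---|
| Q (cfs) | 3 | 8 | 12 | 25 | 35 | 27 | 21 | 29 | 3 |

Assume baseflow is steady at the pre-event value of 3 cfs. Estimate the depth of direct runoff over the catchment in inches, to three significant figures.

Direct runoff: 0.0, 5.0, 9.0, 22.0, 32.0, 24.0, 18.0, 26.0, 0.0 cfs; ΣQ_DR = 136.0 cfs.
V = ΣQ_DR · Δt = 136.0 × 1800 s = 2.448 × 10^5 ft³.
Over A = 0.0614 mi², depth = V / A = 1.72 in.

d ≈ 1.72 in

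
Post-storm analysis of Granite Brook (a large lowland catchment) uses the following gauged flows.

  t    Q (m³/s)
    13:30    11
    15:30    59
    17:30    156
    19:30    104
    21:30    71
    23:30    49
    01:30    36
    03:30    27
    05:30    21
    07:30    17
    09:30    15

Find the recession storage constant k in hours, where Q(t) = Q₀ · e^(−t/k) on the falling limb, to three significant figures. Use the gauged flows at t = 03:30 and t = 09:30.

k ≈ 10.2 h

On the falling limb, Q drops from 27 to 15 m³/s between t = 03:30 and t = 09:30 (Δt = 6 h).
k = −Δt / ln(Q₂/Q₁) = −6 / ln(15/27) = 10.2 h.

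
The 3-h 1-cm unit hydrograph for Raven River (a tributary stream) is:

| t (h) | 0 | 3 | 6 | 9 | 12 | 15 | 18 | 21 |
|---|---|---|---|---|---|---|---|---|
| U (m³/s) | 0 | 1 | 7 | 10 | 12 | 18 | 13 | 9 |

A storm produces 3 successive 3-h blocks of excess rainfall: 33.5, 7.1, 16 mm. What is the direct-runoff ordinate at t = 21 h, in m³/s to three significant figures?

By discrete convolution, Q_j = Σ (P_i / 10 mm) · U_{j−i}.
At t = 21 h (j=7): Q = (33.5/10)·9 + (7.1/10)·13 + (16/10)·18 = 68.2 m³/s.

Q ≈ 68.2 m³/s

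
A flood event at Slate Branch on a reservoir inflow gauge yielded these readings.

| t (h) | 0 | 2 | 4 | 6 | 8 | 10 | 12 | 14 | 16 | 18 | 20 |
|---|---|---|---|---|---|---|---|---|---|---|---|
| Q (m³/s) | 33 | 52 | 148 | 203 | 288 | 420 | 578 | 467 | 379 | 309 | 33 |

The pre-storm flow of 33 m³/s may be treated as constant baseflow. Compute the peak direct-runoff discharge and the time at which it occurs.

Subtracting baseflow gives direct-runoff ordinates: 0.0, 19.0, 115.0, 170.0, 255.0, 387.0, 545.0, 434.0, 346.0, 276.0, 0.0 m³/s.
The maximum is 545.0 m³/s, occurring at the reading for t = 12 h.

Q_p = 545.0 m³/s at t = 12 h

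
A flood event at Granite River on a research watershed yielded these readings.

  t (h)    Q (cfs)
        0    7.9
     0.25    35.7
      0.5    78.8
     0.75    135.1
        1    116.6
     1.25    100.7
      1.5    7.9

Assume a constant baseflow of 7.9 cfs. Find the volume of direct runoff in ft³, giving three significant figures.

Direct-runoff ordinates (Q − Q_b): 0.0, 27.8, 70.9, 127.2, 108.7, 92.8, 0.0 cfs.
ΣQ_DR = 427.4 cfs.
With Δt = 0.25 h = 900 s, V = ΣQ_DR · Δt = 427.4 × 900 = 3.85 × 10^5 ft³.

V ≈ 3.85 × 10^5 ft³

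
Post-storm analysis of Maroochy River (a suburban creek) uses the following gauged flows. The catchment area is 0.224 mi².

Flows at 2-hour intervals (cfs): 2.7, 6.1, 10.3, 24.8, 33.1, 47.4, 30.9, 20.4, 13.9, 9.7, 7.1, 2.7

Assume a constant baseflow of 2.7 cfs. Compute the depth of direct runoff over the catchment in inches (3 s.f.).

Direct runoff: 0.0, 3.4, 7.6, 22.1, 30.4, 44.7, 28.2, 17.7, 11.2, 7.0, 4.4, 0.0 cfs; ΣQ_DR = 176.7 cfs.
V = ΣQ_DR · Δt = 176.7 × 7200 s = 1.272 × 10^6 ft³.
Over A = 0.224 mi², depth = V / A = 2.44 in.

d ≈ 2.44 in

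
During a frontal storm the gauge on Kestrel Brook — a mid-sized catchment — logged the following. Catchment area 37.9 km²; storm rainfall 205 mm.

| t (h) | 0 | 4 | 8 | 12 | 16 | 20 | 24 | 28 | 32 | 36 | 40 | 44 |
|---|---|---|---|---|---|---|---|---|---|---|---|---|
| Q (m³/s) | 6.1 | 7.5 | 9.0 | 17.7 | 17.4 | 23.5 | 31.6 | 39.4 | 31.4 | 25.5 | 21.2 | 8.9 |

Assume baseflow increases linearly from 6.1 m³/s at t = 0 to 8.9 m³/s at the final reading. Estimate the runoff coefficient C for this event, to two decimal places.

ΣQ_DR = 149.2 m³/s; V = ΣQ_DR·Δt = 2.148 × 10^6 m³.
Runoff depth d = V / A = 56.69 mm.
C = d / P = 56.69 / 205 = 0.28.

C ≈ 0.28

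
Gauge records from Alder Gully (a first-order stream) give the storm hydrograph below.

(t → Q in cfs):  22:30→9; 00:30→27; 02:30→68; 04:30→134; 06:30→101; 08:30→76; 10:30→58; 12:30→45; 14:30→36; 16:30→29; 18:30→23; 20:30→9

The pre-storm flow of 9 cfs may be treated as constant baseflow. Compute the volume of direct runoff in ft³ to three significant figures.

V ≈ 3.65 × 10^6 ft³

Direct-runoff ordinates (Q − Q_b): 0.0, 18.0, 59.0, 125.0, 92.0, 67.0, 49.0, 36.0, 27.0, 20.0, 14.0, 0.0 cfs.
ΣQ_DR = 507.0 cfs.
With Δt = 2 h = 7200 s, V = ΣQ_DR · Δt = 507.0 × 7200 = 3.65 × 10^6 ft³.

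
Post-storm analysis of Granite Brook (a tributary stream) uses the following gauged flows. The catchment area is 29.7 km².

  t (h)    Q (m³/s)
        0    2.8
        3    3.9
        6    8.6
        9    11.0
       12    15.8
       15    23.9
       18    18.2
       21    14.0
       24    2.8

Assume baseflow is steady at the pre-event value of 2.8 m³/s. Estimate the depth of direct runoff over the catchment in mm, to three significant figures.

d ≈ 27.6 mm

Direct runoff: 0.0, 1.1, 5.8, 8.2, 13.0, 21.1, 15.4, 11.2, 0.0 m³/s; ΣQ_DR = 75.80 m³/s.
V = ΣQ_DR · Δt = 75.80 × 10800 s = 8.186 × 10^5 m³.
Over A = 29.7 km², depth = V / A = 27.6 mm.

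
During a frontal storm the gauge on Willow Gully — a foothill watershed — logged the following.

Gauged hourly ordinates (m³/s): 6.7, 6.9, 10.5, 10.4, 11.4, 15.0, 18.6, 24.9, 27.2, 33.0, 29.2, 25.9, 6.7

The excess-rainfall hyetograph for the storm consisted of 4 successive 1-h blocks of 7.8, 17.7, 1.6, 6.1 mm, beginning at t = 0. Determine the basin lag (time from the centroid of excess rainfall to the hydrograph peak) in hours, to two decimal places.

t_L ≈ 7.32 h

Centroid of excess rainfall: t_c = Σ P_i·t̄_i / ΣP_i = 1.6807 h (block centres at 0.5, 1.5, 2.5, 3.5 h).
Hydrograph peak occurs at t = 9 h, so basin lag t_L = 9 − 1.6807 = 7.32 h.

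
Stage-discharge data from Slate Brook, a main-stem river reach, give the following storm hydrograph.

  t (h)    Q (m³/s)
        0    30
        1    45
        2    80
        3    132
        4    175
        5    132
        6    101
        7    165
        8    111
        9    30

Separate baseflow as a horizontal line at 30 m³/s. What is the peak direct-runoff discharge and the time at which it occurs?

Q_p = 145.0 m³/s at t = 4 h

Subtracting baseflow gives direct-runoff ordinates: 0.0, 15.0, 50.0, 102.0, 145.0, 102.0, 71.0, 135.0, 81.0, 0.0 m³/s.
The maximum is 145.0 m³/s, occurring at the reading for t = 4 h.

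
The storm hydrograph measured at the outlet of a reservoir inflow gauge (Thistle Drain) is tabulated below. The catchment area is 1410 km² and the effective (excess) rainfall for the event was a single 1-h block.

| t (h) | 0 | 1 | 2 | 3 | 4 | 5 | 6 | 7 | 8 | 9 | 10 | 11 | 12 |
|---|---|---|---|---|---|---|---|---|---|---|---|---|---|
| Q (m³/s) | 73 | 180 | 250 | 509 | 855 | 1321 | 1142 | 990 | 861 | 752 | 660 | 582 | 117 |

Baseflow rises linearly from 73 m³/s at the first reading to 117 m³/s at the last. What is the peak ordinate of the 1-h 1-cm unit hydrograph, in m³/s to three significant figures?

U_p ≈ 682 m³/s

Direct runoff: 0.00, 103.33, 169.67, 425.00, 767.33, 1229.67, 1047.00, 891.33, 758.67, 646.00, 550.33, 468.67, 0.00 m³/s; ΣQ_DR = 7057 m³/s, peak = 1229.67 m³/s.
Runoff depth d = ΣQ_DR·Δt / A = 7057 × 3600 / (1410 km²) = 18.02 mm.
The 1-cm UH is the DRH scaled by (10 mm)/d, so U_p = 1229.67 × 10/18.02 = 682 m³/s.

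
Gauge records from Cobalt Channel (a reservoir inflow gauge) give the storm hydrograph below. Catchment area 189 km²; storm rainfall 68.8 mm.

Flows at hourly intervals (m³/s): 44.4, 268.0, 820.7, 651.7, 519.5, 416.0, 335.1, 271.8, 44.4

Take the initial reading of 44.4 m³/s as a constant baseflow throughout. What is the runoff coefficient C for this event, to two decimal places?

ΣQ_DR = 2972 m³/s; V = ΣQ_DR·Δt = 1.070 × 10^7 m³.
Runoff depth d = V / A = 56.61 mm.
C = d / P = 56.61 / 68.8 = 0.82.

C ≈ 0.82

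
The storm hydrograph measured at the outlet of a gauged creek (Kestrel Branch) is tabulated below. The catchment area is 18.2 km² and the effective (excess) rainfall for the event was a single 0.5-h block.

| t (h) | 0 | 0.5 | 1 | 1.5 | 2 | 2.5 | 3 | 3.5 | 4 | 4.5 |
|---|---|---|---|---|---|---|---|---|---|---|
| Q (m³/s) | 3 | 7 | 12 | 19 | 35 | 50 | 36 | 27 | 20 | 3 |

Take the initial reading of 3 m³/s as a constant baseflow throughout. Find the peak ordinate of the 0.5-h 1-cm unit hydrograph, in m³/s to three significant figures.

Direct runoff: 0.0, 4.0, 9.0, 16.0, 32.0, 47.0, 33.0, 24.0, 17.0, 0.0 m³/s; ΣQ_DR = 182.0 m³/s, peak = 47.0 m³/s.
Runoff depth d = ΣQ_DR·Δt / A = 182.0 × 1800 / (18.2 km²) = 18.00 mm.
The 1-cm UH is the DRH scaled by (10 mm)/d, so U_p = 47.0 × 10/18.00 = 26.1 m³/s.

U_p ≈ 26.1 m³/s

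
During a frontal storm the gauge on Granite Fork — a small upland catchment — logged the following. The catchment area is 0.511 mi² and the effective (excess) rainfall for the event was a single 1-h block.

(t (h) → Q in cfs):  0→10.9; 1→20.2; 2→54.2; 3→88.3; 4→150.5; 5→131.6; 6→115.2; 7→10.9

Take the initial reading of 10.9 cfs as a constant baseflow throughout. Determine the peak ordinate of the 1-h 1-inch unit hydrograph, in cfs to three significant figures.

U_p ≈ 93.1 cfs

Direct runoff: 0.0, 9.3, 43.3, 77.4, 139.6, 120.7, 104.3, 0.0 cfs; ΣQ_DR = 494.6 cfs, peak = 139.6 cfs.
Runoff depth d = ΣQ_DR·Δt / A = 494.6 × 3600 / (0.511 mi²) = 1.500 in.
The 1-inch UH is the DRH scaled by (1 in)/d, so U_p = 139.6 × 1/1.500 = 93.1 cfs.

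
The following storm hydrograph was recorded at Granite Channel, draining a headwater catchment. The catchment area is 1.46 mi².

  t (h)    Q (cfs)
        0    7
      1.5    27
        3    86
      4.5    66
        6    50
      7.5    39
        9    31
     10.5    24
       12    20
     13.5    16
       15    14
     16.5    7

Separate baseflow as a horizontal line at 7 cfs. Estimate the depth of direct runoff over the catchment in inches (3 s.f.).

d ≈ 0.482 in

Direct runoff: 0.0, 20.0, 79.0, 59.0, 43.0, 32.0, 24.0, 17.0, 13.0, 9.0, 7.0, 0.0 cfs; ΣQ_DR = 303.0 cfs.
V = ΣQ_DR · Δt = 303.0 × 5400 s = 1.636 × 10^6 ft³.
Over A = 1.46 mi², depth = V / A = 0.482 in.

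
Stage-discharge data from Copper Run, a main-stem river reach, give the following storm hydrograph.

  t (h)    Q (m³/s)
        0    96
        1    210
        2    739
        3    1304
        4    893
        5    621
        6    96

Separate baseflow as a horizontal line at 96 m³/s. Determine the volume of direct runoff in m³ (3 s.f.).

Direct-runoff ordinates (Q − Q_b): 0.0, 114.0, 643.0, 1208.0, 797.0, 525.0, 0.0 m³/s.
ΣQ_DR = 3287 m³/s.
With Δt = 1 h = 3600 s, V = ΣQ_DR · Δt = 3287 × 3600 = 1.18 × 10^7 m³.

V ≈ 1.18 × 10^7 m³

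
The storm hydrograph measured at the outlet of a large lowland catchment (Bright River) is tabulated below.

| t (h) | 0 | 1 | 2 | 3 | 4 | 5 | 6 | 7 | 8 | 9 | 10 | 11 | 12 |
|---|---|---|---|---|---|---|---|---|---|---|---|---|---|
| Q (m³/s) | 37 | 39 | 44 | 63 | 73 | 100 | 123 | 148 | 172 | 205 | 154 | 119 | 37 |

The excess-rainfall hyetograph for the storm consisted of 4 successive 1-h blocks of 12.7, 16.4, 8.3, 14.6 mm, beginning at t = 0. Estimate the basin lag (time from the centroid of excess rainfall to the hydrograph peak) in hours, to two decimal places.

Centroid of excess rainfall: t_c = Σ P_i·t̄_i / ΣP_i = 1.9769 h (block centres at 0.5, 1.5, 2.5, 3.5 h).
Hydrograph peak occurs at t = 9 h, so basin lag t_L = 9 − 1.9769 = 7.02 h.

t_L ≈ 7.02 h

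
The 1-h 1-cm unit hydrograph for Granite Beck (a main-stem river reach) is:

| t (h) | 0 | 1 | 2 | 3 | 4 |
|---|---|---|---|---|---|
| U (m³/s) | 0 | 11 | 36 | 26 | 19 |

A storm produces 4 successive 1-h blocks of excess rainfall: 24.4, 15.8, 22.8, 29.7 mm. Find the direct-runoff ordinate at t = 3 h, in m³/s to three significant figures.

By discrete convolution, Q_j = Σ (P_i / 10 mm) · U_{j−i}.
At t = 3 h (j=3): Q = (24.4/10)·26 + (15.8/10)·36 + (22.8/10)·11 + (29.7/10)·0 = 145 m³/s.

Q ≈ 145 m³/s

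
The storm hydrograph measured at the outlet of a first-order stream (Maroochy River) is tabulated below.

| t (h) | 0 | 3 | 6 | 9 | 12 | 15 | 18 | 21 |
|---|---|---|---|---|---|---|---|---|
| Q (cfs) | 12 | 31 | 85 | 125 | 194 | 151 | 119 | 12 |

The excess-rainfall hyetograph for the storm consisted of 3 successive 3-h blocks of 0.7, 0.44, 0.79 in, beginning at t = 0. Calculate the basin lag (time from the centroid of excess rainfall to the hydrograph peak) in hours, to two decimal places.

t_L ≈ 7.36 h

Centroid of excess rainfall: t_c = Σ P_i·t̄_i / ΣP_i = 4.6399 h (block centres at 1.5, 4.5, 7.5 h).
Hydrograph peak occurs at t = 12 h, so basin lag t_L = 12 − 4.6399 = 7.36 h.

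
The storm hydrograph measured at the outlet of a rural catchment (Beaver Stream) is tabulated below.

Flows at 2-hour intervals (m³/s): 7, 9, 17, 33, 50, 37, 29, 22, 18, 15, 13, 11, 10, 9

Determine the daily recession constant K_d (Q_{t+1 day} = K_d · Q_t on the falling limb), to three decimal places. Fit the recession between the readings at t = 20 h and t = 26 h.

Between t = 20 h and t = 26 h the flow falls from 13 to 9 m³/s over 3×2 h = 6 h.
Per-interval ratio K = (9/13)^(1/3) = 0.8846; K_d = K^(24/2) = 0.230.

K_d ≈ 0.230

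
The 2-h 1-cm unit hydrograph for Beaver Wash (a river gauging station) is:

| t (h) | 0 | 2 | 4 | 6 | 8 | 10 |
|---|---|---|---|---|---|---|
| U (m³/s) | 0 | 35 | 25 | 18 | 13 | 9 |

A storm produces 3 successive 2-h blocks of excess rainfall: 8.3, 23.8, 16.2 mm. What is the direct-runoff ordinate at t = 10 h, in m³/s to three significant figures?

By discrete convolution, Q_j = Σ (P_i / 10 mm) · U_{j−i}.
At t = 10 h (j=5): Q = (8.3/10)·9 + (23.8/10)·13 + (16.2/10)·18 = 67.6 m³/s.

Q ≈ 67.6 m³/s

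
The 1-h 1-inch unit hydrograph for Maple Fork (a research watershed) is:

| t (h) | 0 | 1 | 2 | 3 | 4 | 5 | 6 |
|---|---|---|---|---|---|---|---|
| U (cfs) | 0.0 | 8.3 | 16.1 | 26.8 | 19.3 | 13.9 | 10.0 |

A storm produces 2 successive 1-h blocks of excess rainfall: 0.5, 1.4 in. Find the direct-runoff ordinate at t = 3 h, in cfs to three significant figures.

Q ≈ 35.9 cfs

By discrete convolution, Q_j = Σ (P_i / 1 in) · U_{j−i}.
At t = 3 h (j=3): Q = (0.5/1)·26.8 + (1.4/1)·16.1 = 35.9 cfs.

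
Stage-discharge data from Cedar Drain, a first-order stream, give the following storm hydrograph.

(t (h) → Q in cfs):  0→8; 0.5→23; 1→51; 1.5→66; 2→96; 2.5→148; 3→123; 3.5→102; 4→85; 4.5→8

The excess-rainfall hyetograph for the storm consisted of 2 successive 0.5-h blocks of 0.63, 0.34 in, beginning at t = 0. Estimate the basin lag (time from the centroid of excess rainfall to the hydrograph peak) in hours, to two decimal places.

Centroid of excess rainfall: t_c = Σ P_i·t̄_i / ΣP_i = 0.4253 h (block centres at 0.25, 0.75 h).
Hydrograph peak occurs at t = 2.5 h, so basin lag t_L = 2.5 − 0.4253 = 2.07 h.

t_L ≈ 2.07 h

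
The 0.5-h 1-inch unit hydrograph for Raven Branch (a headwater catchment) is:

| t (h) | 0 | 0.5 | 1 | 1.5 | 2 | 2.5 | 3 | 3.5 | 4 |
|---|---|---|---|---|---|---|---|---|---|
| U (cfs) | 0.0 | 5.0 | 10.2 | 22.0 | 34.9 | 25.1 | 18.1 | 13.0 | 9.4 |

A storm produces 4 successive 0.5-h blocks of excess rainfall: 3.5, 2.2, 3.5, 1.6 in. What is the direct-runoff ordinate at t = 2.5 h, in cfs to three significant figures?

By discrete convolution, Q_j = Σ (P_i / 1 in) · U_{j−i}.
At t = 2.5 h (j=5): Q = (3.5/1)·25.1 + (2.2/1)·34.9 + (3.5/1)·22.0 + (1.6/1)·10.2 = 258 cfs.

Q ≈ 258 cfs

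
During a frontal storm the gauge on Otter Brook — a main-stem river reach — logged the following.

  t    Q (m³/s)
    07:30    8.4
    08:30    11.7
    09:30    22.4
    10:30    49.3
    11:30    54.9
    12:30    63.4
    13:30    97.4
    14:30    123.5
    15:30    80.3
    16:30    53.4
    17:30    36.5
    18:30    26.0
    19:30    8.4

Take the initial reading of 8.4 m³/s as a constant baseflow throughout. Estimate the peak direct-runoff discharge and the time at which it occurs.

Q_p = 115.1 m³/s at t = 14:30

Subtracting baseflow gives direct-runoff ordinates: 0.0, 3.3, 14.0, 40.9, 46.5, 55.0, 89.0, 115.1, 71.9, 45.0, 28.1, 17.6, 0.0 m³/s.
The maximum is 115.1 m³/s, occurring at the reading for t = 14:30.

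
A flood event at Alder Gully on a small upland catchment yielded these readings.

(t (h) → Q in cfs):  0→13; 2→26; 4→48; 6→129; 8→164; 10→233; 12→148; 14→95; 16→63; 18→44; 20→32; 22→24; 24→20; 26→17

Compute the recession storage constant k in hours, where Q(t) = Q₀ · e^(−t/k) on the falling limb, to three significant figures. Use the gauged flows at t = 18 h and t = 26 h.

On the falling limb, Q drops from 44 to 17 cfs between t = 18 h and t = 26 h (Δt = 8 h).
k = −Δt / ln(Q₂/Q₁) = −8 / ln(17/44) = 8.41 h.

k ≈ 8.41 h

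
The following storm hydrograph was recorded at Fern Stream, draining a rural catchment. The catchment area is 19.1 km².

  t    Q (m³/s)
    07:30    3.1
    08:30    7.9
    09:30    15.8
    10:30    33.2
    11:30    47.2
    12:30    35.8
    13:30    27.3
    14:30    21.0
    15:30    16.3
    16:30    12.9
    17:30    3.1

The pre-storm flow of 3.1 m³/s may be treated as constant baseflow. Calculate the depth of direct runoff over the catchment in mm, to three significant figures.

d ≈ 35.7 mm

Direct runoff: 0.0, 4.8, 12.7, 30.1, 44.1, 32.7, 24.2, 17.9, 13.2, 9.8, 0.0 m³/s; ΣQ_DR = 189.5 m³/s.
V = ΣQ_DR · Δt = 189.5 × 3600 s = 6.822 × 10^5 m³.
Over A = 19.1 km², depth = V / A = 35.7 mm.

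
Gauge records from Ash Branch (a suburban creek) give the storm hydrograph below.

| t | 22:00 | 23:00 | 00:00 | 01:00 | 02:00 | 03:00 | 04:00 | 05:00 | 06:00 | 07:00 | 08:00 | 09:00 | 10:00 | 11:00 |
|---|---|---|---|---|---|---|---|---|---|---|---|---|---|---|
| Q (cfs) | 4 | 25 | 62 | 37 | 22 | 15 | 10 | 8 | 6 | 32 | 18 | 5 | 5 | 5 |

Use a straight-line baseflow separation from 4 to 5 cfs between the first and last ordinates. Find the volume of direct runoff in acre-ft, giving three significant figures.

Direct-runoff ordinates (Q − Q_b): 0.00, 20.92, 57.85, 32.77, 17.69, 10.62, 5.54, 3.46, 1.38, 27.31, 13.23, 0.15, 0.08, 0.00 cfs.
ΣQ_DR = 191.0 cfs.
With Δt = 1 h = 3600 s, V = ΣQ_DR · Δt = 191.0 × 3600 = 6.88 × 10^5 ft³ = 15.8 acre-ft.

V ≈ 15.8 acre-ft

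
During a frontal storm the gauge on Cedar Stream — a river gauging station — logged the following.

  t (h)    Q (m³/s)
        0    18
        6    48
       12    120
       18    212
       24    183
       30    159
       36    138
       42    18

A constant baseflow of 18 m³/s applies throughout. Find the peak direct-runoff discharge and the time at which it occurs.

Q_p = 194.0 m³/s at t = 18 h

Subtracting baseflow gives direct-runoff ordinates: 0.0, 30.0, 102.0, 194.0, 165.0, 141.0, 120.0, 0.0 m³/s.
The maximum is 194.0 m³/s, occurring at the reading for t = 18 h.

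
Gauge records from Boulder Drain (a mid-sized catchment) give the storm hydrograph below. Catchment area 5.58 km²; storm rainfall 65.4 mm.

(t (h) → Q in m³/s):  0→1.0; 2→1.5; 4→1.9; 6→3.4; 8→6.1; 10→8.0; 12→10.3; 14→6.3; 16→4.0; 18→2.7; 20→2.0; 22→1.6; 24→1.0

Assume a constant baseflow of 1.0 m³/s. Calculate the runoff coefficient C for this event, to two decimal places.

C ≈ 0.73

ΣQ_DR = 36.80 m³/s; V = ΣQ_DR·Δt = 2.650 × 10^5 m³.
Runoff depth d = V / A = 47.48 mm.
C = d / P = 47.48 / 65.4 = 0.73.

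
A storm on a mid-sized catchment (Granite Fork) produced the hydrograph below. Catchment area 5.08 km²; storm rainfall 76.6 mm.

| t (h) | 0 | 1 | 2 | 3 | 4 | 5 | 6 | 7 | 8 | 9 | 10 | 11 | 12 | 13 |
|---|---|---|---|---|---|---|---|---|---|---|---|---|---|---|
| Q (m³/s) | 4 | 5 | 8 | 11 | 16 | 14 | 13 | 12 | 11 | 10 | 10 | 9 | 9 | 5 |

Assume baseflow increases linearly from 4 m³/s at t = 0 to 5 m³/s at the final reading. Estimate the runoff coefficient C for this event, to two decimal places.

ΣQ_DR = 74.00 m³/s; V = ΣQ_DR·Δt = 2.664 × 10^5 m³.
Runoff depth d = V / A = 52.44 mm.
C = d / P = 52.44 / 76.6 = 0.68.

C ≈ 0.68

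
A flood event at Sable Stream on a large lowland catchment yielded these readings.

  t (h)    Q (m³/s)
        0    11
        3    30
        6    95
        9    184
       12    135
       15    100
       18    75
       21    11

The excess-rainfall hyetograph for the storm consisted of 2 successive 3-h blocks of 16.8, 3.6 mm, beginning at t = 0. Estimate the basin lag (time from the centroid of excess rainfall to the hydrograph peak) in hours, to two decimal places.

t_L ≈ 6.97 h

Centroid of excess rainfall: t_c = Σ P_i·t̄_i / ΣP_i = 2.0294 h (block centres at 1.5, 4.5 h).
Hydrograph peak occurs at t = 9 h, so basin lag t_L = 9 − 2.0294 = 6.97 h.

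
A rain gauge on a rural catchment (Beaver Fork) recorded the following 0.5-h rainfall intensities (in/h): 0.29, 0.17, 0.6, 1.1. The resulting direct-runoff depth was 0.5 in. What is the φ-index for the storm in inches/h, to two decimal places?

φ ≈ 0.35 in/h

Only the 2 blocks with intensity above φ contribute runoff: 0.6, 1.1 in/h.
Σ(I−φ)·Δt = d  ⇒  (0.6+1.1 − 2φ)·0.5 = 0.5
φ = (1.700 − 0.5/0.5) / 2 = 0.35 in/h.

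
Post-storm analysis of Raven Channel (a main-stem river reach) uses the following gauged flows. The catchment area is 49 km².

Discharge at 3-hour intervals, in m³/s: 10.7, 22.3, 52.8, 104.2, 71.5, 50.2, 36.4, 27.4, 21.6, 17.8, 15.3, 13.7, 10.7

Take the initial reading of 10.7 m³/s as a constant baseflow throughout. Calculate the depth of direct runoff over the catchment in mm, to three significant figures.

Direct runoff: 0.0, 11.6, 42.1, 93.5, 60.8, 39.5, 25.7, 16.7, 10.9, 7.1, 4.6, 3.0, 0.0 m³/s; ΣQ_DR = 315.5 m³/s.
V = ΣQ_DR · Δt = 315.5 × 10800 s = 3.407 × 10^6 m³.
Over A = 49 km², depth = V / A = 69.5 mm.

d ≈ 69.5 mm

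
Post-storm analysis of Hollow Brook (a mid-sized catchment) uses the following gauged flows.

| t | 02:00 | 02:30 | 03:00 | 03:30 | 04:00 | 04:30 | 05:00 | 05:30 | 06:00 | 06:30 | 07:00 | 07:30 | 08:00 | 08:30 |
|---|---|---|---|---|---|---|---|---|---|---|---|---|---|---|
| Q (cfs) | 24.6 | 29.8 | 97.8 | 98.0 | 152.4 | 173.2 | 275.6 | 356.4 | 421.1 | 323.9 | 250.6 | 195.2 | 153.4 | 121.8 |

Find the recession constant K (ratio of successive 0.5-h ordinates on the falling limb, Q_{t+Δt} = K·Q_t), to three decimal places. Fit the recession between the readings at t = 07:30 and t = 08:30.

K ≈ 0.790

Using the recession-limb readings at t = 07:30 and t = 08:30: Q falls from 195.2 to 121.8 cfs over 2 intervals.
K = (Q₂/Q₁)^(1/2) = (121.8/195.2)^(1/2) = 0.790.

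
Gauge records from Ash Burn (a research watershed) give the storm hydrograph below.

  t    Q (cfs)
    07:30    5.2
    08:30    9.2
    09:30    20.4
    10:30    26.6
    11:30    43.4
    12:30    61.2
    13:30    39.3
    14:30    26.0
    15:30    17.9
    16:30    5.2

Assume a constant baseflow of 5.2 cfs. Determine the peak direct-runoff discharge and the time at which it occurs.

Q_p = 56.0 cfs at t = 12:30

Subtracting baseflow gives direct-runoff ordinates: 0.0, 4.0, 15.2, 21.4, 38.2, 56.0, 34.1, 20.8, 12.7, 0.0 cfs.
The maximum is 56.0 cfs, occurring at the reading for t = 12:30.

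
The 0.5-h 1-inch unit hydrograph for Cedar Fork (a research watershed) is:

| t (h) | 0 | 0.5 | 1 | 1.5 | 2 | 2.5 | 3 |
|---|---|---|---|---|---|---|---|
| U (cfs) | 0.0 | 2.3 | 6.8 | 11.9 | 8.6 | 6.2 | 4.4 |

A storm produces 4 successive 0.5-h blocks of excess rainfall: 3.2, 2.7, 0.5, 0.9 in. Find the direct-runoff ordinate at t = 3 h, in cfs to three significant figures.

Q ≈ 45.8 cfs

By discrete convolution, Q_j = Σ (P_i / 1 in) · U_{j−i}.
At t = 3 h (j=6): Q = (3.2/1)·4.4 + (2.7/1)·6.2 + (0.5/1)·8.6 + (0.9/1)·11.9 = 45.8 cfs.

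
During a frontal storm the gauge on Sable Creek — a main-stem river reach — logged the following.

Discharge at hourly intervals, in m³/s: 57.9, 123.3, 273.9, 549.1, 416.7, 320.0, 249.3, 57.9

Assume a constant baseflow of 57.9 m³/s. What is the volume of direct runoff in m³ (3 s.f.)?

V ≈ 5.71 × 10^6 m³

Direct-runoff ordinates (Q − Q_b): 0.0, 65.4, 216.0, 491.2, 358.8, 262.1, 191.4, 0.0 m³/s.
ΣQ_DR = 1585 m³/s.
With Δt = 1 h = 3600 s, V = ΣQ_DR · Δt = 1585 × 3600 = 5.71 × 10^6 m³.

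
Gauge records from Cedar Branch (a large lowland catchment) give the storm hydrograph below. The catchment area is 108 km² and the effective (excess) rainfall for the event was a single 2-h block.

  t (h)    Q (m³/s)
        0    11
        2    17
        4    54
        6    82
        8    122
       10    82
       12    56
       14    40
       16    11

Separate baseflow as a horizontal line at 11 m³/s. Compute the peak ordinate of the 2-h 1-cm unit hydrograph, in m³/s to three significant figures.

Direct runoff: 0.0, 6.0, 43.0, 71.0, 111.0, 71.0, 45.0, 29.0, 0.0 m³/s; ΣQ_DR = 376.0 m³/s, peak = 111.0 m³/s.
Runoff depth d = ΣQ_DR·Δt / A = 376.0 × 7200 / (108 km²) = 25.07 mm.
The 1-cm UH is the DRH scaled by (10 mm)/d, so U_p = 111.0 × 10/25.07 = 44.3 m³/s.

U_p ≈ 44.3 m³/s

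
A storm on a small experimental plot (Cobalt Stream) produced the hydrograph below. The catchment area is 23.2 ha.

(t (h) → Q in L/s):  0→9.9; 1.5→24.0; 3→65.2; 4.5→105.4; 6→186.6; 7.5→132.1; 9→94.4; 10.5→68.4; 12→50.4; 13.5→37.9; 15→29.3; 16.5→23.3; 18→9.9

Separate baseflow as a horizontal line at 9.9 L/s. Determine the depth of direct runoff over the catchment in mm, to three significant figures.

d ≈ 16.5 mm

Direct runoff: 0.0, 14.1, 55.3, 95.5, 176.7, 122.2, 84.5, 58.5, 40.5, 28.0, 19.4, 13.4, 0.0 L/s; ΣQ_DR = 708.1 L/s.
V = ΣQ_DR · Δt = 708.1 × 5400 s = 3.824 × 10^6 L.
Over A = 23.2 ha, depth = V / A = 16.5 mm.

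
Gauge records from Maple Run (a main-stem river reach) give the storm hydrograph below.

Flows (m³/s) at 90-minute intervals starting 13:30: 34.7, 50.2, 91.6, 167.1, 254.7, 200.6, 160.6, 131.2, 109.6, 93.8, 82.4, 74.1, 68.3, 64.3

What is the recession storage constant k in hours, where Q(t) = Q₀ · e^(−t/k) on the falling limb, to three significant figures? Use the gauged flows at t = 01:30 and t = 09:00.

On the falling limb, Q drops from 109.6 to 64.3 m³/s between t = 01:30 and t = 09:00 (Δt = 7.5 h).
k = −Δt / ln(Q₂/Q₁) = −7.5 / ln(64.3/109.6) = 14.1 h.

k ≈ 14.1 h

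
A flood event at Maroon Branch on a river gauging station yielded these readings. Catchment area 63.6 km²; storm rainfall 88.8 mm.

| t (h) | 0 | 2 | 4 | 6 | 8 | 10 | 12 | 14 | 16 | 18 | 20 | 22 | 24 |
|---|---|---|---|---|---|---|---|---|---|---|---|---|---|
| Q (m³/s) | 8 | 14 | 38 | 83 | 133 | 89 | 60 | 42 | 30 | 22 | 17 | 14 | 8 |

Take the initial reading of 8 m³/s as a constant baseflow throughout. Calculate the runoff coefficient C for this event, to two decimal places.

C ≈ 0.58

ΣQ_DR = 454.0 m³/s; V = ΣQ_DR·Δt = 3.269 × 10^6 m³.
Runoff depth d = V / A = 51.40 mm.
C = d / P = 51.40 / 88.8 = 0.58.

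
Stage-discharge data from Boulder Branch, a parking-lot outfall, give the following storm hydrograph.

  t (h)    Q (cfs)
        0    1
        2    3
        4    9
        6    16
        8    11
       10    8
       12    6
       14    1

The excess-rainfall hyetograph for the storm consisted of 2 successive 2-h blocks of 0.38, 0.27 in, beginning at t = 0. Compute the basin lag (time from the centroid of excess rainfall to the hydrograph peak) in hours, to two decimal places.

Centroid of excess rainfall: t_c = Σ P_i·t̄_i / ΣP_i = 1.8308 h (block centres at 1, 3 h).
Hydrograph peak occurs at t = 6 h, so basin lag t_L = 6 − 1.8308 = 4.17 h.

t_L ≈ 4.17 h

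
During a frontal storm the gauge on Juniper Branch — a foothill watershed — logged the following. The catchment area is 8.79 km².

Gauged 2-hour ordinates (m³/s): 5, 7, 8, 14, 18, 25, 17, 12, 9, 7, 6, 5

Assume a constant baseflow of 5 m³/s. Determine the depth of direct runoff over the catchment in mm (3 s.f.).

d ≈ 59.8 mm

Direct runoff: 0.0, 2.0, 3.0, 9.0, 13.0, 20.0, 12.0, 7.0, 4.0, 2.0, 1.0, 0.0 m³/s; ΣQ_DR = 73.00 m³/s.
V = ΣQ_DR · Δt = 73.00 × 7200 s = 5.256 × 10^5 m³.
Over A = 8.79 km², depth = V / A = 59.8 mm.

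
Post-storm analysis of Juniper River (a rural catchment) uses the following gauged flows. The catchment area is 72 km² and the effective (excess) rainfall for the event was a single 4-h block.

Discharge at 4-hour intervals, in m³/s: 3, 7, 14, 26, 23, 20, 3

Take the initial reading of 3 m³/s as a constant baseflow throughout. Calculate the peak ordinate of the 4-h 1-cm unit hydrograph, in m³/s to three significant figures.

U_p ≈ 15.3 m³/s

Direct runoff: 0.0, 4.0, 11.0, 23.0, 20.0, 17.0, 0.0 m³/s; ΣQ_DR = 75.00 m³/s, peak = 23.0 m³/s.
Runoff depth d = ΣQ_DR·Δt / A = 75.00 × 14400 / (72 km²) = 15.00 mm.
The 1-cm UH is the DRH scaled by (10 mm)/d, so U_p = 23.0 × 10/15.00 = 15.3 m³/s.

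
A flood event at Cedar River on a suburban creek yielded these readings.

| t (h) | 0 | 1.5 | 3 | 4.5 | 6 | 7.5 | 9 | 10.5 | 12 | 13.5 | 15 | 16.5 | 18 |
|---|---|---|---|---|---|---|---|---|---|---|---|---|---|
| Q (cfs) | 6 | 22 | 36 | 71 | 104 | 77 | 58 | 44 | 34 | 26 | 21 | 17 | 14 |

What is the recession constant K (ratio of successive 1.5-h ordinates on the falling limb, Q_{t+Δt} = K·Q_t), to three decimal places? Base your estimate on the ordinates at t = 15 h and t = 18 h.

Using the recession-limb readings at t = 15 h and t = 18 h: Q falls from 21 to 14 cfs over 2 intervals.
K = (Q₂/Q₁)^(1/2) = (14/21)^(1/2) = 0.816.

K ≈ 0.816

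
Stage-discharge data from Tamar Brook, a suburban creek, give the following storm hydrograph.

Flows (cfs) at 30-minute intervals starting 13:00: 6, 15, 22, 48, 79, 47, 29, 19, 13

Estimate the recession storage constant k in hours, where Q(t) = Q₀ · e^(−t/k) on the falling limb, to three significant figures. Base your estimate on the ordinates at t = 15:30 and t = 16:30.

k ≈ 1.10 h

On the falling limb, Q drops from 47 to 19 cfs between t = 15:30 and t = 16:30 (Δt = 1 h).
k = −Δt / ln(Q₂/Q₁) = −1 / ln(19/47) = 1.10 h.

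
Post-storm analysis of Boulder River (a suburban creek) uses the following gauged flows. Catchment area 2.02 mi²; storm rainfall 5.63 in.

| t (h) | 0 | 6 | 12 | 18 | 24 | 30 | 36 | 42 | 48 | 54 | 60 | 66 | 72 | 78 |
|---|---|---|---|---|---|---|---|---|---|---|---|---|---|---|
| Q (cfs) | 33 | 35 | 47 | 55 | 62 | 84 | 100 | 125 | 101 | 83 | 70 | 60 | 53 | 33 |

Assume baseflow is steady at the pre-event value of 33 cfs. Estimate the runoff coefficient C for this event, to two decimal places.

C ≈ 0.39

ΣQ_DR = 479.0 cfs; V = ΣQ_DR·Δt = 1.035 × 10^7 ft³.
Runoff depth d = V / A = 2.205 in.
C = d / P = 2.205 / 5.63 = 0.39.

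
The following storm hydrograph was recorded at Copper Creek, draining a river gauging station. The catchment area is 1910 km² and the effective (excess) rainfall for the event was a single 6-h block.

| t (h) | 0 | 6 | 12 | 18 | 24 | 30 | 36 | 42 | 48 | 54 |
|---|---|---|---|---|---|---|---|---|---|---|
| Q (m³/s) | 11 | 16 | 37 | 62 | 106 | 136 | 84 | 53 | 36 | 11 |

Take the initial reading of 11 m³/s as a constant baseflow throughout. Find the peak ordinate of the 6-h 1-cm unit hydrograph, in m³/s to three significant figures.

Direct runoff: 0.0, 5.0, 26.0, 51.0, 95.0, 125.0, 73.0, 42.0, 25.0, 0.0 m³/s; ΣQ_DR = 442.0 m³/s, peak = 125.0 m³/s.
Runoff depth d = ΣQ_DR·Δt / A = 442.0 × 21600 / (1910 km²) = 4.999 mm.
The 1-cm UH is the DRH scaled by (10 mm)/d, so U_p = 125.0 × 10/4.999 = 250 m³/s.

U_p ≈ 250 m³/s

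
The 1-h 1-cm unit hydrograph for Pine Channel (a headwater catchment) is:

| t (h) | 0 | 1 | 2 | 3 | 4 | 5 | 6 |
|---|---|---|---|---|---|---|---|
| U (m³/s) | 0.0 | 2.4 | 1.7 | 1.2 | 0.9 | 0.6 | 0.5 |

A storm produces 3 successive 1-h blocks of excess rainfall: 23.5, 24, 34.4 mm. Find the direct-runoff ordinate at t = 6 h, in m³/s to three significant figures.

Q ≈ 5.71 m³/s

By discrete convolution, Q_j = Σ (P_i / 10 mm) · U_{j−i}.
At t = 6 h (j=6): Q = (23.5/10)·0.5 + (24/10)·0.6 + (34.4/10)·0.9 = 5.71 m³/s.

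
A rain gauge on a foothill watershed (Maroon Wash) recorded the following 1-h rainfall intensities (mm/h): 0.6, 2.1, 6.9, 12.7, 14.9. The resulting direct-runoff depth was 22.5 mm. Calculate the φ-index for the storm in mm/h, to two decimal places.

φ ≈ 4.00 mm/h

Only the 3 blocks with intensity above φ contribute runoff: 6.9, 12.7, 14.9 mm/h.
Σ(I−φ)·Δt = d  ⇒  (6.9+12.7+14.9 − 3φ)·1 = 22.5
φ = (34.50 − 22.5/1) / 3 = 4.00 mm/h.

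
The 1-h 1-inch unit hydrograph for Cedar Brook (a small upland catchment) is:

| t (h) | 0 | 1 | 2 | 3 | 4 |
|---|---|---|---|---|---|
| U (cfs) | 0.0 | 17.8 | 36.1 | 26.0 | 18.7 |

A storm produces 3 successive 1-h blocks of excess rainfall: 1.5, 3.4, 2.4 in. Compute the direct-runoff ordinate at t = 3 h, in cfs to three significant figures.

By discrete convolution, Q_j = Σ (P_i / 1 in) · U_{j−i}.
At t = 3 h (j=3): Q = (1.5/1)·26.0 + (3.4/1)·36.1 + (2.4/1)·17.8 = 204 cfs.

Q ≈ 204 cfs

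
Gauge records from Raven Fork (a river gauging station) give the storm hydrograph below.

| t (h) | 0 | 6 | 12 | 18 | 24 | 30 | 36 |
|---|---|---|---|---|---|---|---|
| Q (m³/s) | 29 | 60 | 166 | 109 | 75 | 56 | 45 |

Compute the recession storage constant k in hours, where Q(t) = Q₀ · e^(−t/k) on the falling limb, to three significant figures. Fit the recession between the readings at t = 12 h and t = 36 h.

On the falling limb, Q drops from 166 to 45 m³/s between t = 12 h and t = 36 h (Δt = 24 h).
k = −Δt / ln(Q₂/Q₁) = −24 / ln(45/166) = 18.4 h.

k ≈ 18.4 h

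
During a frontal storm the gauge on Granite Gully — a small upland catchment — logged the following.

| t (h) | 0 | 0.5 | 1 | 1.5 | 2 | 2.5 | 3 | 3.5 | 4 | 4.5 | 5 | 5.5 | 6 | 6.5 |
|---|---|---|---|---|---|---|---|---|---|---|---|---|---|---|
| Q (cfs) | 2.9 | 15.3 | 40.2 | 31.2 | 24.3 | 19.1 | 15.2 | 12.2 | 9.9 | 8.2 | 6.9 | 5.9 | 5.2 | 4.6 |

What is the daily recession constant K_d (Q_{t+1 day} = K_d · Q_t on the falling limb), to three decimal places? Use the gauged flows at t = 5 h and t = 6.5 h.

K_d ≈ 0.002

Between t = 5 h and t = 6.5 h the flow falls from 6.9 to 4.6 cfs over 3×0.5 h = 1.5 h.
Per-interval ratio K = (4.6/6.9)^(1/3) = 0.8736; K_d = K^(24/0.5) = 0.002.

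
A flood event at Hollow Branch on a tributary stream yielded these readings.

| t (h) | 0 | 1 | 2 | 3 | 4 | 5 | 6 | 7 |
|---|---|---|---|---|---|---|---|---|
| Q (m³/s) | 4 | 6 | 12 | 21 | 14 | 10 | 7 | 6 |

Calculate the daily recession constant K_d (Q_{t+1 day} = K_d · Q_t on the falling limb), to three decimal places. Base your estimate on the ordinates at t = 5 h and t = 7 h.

Between t = 5 h and t = 7 h the flow falls from 10 to 6 m³/s over 2×1 h = 2 h.
Per-interval ratio K = (6/10)^(1/2) = 0.7746; K_d = K^(24/1) = 0.002.

K_d ≈ 0.002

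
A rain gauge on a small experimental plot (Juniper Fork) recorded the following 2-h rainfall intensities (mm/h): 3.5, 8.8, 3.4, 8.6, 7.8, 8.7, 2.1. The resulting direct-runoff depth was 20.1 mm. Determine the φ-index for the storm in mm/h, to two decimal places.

Only the 4 blocks with intensity above φ contribute runoff: 8.8, 8.6, 7.8, 8.7 mm/h.
Σ(I−φ)·Δt = d  ⇒  (8.8+8.6+7.8+8.7 − 4φ)·2 = 20.1
φ = (33.90 − 20.1/2) / 4 = 5.96 mm/h.

φ ≈ 5.96 mm/h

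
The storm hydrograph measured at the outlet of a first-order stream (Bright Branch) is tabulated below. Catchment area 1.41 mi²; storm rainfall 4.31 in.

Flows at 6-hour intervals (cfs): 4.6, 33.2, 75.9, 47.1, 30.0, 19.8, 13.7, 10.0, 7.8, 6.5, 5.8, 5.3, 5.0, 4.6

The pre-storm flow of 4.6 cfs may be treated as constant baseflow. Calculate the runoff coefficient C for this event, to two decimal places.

C ≈ 0.31

ΣQ_DR = 204.9 cfs; V = ΣQ_DR·Δt = 4.426 × 10^6 ft³.
Runoff depth d = V / A = 1.351 in.
C = d / P = 1.351 / 4.31 = 0.31.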